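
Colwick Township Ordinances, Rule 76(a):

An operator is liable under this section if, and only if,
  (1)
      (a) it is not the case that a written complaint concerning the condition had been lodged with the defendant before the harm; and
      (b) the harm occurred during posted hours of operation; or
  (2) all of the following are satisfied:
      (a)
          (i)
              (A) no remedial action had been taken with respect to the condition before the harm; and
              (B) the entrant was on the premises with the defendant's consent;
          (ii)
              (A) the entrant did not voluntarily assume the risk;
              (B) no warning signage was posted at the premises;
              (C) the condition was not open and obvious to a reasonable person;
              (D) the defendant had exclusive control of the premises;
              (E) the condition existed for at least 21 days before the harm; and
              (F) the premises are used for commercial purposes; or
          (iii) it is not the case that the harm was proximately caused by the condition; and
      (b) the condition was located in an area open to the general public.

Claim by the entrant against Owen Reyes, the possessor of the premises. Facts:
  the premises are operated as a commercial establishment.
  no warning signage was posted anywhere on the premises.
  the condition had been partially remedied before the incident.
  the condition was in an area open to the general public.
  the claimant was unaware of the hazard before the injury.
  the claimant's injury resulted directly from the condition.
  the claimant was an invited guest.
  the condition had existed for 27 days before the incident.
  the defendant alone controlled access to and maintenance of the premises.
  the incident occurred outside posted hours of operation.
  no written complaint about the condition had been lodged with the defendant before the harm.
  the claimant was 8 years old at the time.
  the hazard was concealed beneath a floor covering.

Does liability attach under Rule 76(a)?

(a) not (complaint lodged) — holds.
(b) during posted hours — not satisfied.
So (1) is not satisfied (T AND F).
(A) no remedial action — fails.
(B) consent to enter — met.
(i): F AND T → false.
(A) no assumed risk — satisfied.
(B) no signage posted — satisfied.
(C) not open/obvious — met.
(D) exclusive control — satisfied.
(E) condition ≥21 days old — satisfied.
(F) commercial use — holds.
(ii): T AND T AND T AND T AND T AND T → true.
(iii) not (proximate cause) — not met.
(a): F OR T OR F → true.
(b) public area — met.
So (2) is satisfied (T AND T).
Overall = F OR T = true.

Yes — liable.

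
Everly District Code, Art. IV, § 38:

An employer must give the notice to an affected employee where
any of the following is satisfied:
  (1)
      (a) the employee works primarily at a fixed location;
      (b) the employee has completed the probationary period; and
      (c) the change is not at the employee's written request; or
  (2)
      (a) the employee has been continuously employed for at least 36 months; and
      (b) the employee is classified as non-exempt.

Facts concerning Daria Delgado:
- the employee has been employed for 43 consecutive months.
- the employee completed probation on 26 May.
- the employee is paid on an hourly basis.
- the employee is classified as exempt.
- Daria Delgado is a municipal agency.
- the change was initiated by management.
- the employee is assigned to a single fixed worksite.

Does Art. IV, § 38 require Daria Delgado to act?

(a) fixed location — met.
(b) past probation — holds.
(c) not employee-requested — met.
(1): T AND T AND T → true.
(a) tenure ≥ 36 mo. — met.
(b) non-exempt — fails.
So (2) is not satisfied (T AND F).
So Overall is satisfied (T OR F).

Yes — required.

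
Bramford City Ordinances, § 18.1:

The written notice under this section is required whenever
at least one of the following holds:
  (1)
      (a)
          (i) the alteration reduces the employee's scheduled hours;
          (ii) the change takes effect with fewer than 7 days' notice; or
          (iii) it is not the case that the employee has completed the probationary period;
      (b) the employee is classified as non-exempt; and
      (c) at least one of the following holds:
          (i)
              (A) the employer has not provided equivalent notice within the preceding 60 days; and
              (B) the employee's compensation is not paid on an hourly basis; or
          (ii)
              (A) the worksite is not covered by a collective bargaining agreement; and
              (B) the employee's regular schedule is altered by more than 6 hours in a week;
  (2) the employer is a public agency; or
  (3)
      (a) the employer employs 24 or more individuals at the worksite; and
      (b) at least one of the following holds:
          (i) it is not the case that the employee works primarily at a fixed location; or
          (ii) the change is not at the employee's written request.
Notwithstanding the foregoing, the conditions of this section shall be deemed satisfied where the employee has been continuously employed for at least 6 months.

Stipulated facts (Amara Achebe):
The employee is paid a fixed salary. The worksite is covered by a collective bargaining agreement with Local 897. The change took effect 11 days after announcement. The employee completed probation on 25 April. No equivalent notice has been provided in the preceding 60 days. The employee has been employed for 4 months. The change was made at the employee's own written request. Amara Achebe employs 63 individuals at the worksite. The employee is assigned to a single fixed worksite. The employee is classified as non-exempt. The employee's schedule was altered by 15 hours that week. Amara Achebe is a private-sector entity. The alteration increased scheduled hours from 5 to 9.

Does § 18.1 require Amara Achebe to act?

No — not required.

(i) hours reduced — not satisfied.
(ii) < 7 days' notice — not met.
(iii) not (past probation) — not satisfied.
So (a) is not satisfied (F OR F OR F).
(b) non-exempt — met.
(A) no recent notice — met.
(B) not (hourly-paid) — holds.
So (i) is satisfied (T AND T).
(A) no CBA — fails.
(B) schedule shift > 6h — holds.
So (ii) is not satisfied (F AND T).
(c) = T OR F = true.
(1): F AND T AND T → false.
(2) public agency — not met.
(a) ≥ 24 at site — satisfied.
(i) not (fixed location) — not satisfied.
(ii) not employee-requested — fails.
(b): F OR F → false.
So (3) is not satisfied (T AND F).
Overall: F OR F OR F → false.
Exception (tenure ≥ 6 mo.) — not satisfied.
Result: main false OR exception false → false.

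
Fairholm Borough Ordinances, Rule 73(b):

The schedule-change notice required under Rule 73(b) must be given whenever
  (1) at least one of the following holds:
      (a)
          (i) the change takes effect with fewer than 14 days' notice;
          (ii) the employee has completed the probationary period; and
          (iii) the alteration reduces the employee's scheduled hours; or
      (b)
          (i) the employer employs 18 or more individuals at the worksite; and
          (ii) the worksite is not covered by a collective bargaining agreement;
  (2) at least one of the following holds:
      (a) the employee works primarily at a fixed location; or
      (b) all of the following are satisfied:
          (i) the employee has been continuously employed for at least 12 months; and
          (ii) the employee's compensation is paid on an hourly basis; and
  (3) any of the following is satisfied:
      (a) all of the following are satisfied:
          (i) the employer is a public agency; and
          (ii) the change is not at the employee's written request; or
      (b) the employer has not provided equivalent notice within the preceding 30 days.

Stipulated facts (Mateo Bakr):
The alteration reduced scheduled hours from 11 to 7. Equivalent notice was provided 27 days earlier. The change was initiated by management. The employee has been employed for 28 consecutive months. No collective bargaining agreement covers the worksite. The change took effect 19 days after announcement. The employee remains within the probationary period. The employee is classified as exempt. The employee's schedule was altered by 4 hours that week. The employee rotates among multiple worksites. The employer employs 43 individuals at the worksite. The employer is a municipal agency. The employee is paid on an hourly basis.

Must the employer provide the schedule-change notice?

Yes — required.

(i) < 14 days' notice — not met.
(ii) past probation — not satisfied.
(iii) hours reduced — met.
(a) = F AND F AND T = false.
(i) ≥ 18 at site — met.
(ii) no CBA — satisfied.
(b): T AND T → true.
(1) = F OR T = true.
(a) fixed location — not satisfied.
(i) tenure ≥ 12 mo. — met.
(ii) hourly-paid — satisfied.
(b): T AND T → true.
(2) = F OR T = true.
(i) public agency — satisfied.
(ii) not employee-requested — met.
(a): T AND T → true.
(b) no recent notice — not met.
So (3) is satisfied (T OR F).
Overall: T AND T AND T → true.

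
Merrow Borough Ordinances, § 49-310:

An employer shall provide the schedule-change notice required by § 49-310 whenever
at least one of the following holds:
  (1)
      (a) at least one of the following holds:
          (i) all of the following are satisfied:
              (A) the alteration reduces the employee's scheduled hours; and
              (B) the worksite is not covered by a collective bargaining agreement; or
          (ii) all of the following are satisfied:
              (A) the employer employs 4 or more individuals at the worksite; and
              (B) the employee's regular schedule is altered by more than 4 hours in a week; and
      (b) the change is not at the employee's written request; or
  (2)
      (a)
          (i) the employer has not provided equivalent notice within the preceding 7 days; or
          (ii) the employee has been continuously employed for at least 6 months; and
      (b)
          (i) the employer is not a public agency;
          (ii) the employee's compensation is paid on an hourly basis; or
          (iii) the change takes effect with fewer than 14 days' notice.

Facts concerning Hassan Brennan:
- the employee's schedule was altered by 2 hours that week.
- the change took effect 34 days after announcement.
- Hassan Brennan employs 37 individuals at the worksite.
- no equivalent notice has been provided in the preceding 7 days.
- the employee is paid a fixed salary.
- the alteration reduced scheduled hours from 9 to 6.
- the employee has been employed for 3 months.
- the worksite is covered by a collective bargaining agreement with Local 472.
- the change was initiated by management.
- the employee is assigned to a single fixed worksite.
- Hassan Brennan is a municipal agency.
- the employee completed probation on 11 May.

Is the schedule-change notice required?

No — not required.

(A) hours reduced — satisfied.
(B) no CBA — not met.
So (i) is not satisfied (T AND F).
(A) ≥ 4 at site — met.
(B) schedule shift > 4h — not met.
(ii): T AND F → false.
(a): F OR F → false.
(b) not employee-requested — met.
So (1) is not satisfied (F AND T).
(i) no recent notice — satisfied.
(ii) tenure ≥ 6 mo. — fails.
(a): T OR F → true.
(i) not (public agency) — fails.
(ii) hourly-paid — not met.
(iii) < 14 days' notice — not satisfied.
(b) = F OR F OR F = false.
(2) = T AND F = false.
Overall = F OR F = false.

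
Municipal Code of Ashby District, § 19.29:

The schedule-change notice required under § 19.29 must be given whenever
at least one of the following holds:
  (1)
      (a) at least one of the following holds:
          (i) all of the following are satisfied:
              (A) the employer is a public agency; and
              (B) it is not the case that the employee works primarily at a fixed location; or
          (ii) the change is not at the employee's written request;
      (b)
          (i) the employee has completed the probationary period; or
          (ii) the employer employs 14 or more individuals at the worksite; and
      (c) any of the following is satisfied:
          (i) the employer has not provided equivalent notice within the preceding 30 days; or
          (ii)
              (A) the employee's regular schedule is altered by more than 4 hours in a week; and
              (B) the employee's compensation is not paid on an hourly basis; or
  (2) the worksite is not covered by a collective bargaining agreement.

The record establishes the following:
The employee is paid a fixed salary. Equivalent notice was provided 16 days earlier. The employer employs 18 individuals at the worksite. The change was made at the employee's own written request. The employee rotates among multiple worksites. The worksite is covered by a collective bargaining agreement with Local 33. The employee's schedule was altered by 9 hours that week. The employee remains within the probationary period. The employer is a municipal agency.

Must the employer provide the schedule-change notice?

(A) public agency — holds.
(B) not (fixed location) — satisfied.
(i) = T AND T = true.
(ii) not employee-requested — not met.
(a) = T OR F = true.
(i) past probation — fails.
(ii) ≥ 14 at site — holds.
(b): F OR T → true.
(i) no recent notice — fails.
(A) schedule shift > 4h — holds.
(B) not (hourly-paid) — holds.
(ii): T AND T → true.
(c): F OR T → true.
(1) = T AND T AND T = true.
(2) no CBA — not satisfied.
Overall: T OR F → true.

Yes — required.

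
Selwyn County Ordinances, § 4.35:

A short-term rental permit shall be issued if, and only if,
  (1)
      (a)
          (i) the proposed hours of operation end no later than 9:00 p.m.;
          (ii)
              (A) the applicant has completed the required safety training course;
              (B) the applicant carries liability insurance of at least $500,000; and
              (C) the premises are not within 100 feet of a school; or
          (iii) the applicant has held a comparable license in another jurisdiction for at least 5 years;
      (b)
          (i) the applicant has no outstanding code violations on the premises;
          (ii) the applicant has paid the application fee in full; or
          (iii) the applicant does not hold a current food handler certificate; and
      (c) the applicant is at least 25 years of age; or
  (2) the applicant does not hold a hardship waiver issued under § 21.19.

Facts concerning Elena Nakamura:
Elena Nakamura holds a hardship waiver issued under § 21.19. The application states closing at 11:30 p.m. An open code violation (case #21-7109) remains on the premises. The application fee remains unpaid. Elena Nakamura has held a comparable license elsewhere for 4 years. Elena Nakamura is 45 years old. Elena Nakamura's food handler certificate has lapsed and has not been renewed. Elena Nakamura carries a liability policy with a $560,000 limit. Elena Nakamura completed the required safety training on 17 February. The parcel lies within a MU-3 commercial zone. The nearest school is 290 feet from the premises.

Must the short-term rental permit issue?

Yes — granted.

(i) closes by 9 p.m. — not satisfied.
(A) safety training — satisfied.
(B) insurance ≥ $500,000 — satisfied.
(C) ≥100 ft from school — holds.
So (ii) is satisfied (T AND T AND T).
(iii) prior license ≥ 5 yr — fails.
(a) = F OR T OR F = true.
(i) no code violations — not satisfied.
(ii) fee paid — not satisfied.
(iii) not (food handler cert.) — satisfied.
So (b) is satisfied (F OR F OR T).
(c) age ≥ 25 — satisfied.
So (1) is satisfied (T AND T AND T).
(2) not (hardship waiver) — not met.
Overall = T OR F = true.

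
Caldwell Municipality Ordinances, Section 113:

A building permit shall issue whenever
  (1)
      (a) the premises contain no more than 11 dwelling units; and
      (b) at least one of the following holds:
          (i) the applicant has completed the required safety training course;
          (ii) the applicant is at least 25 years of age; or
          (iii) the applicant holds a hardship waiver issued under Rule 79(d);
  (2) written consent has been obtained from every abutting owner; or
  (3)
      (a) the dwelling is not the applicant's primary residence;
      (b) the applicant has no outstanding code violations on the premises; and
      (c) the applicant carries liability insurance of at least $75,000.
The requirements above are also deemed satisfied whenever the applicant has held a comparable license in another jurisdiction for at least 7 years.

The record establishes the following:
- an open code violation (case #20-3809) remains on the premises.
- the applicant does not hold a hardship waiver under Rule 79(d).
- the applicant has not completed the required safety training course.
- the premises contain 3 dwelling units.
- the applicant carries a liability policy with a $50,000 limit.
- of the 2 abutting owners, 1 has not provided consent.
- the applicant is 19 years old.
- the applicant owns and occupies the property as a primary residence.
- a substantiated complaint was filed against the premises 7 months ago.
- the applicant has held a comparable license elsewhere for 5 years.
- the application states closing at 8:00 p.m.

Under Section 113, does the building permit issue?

(a) ≤ 11 units — satisfied.
(i) safety training — not satisfied.
(ii) age ≥ 25 — not satisfied.
(iii) hardship waiver — not met.
(b): F OR F OR F → false.
(1) = T AND F = false.
(2) all abutters consent — not satisfied.
(a) not (primary residence) — not met.
(b) no code violations — fails.
(c) insurance ≥ $75,000 — fails.
(3): F AND F AND F → false.
So Overall is not satisfied (F OR F OR F).
Exception (prior license ≥ 7 yr) — not satisfied.
Result: main false OR exception false → false.

No — denied.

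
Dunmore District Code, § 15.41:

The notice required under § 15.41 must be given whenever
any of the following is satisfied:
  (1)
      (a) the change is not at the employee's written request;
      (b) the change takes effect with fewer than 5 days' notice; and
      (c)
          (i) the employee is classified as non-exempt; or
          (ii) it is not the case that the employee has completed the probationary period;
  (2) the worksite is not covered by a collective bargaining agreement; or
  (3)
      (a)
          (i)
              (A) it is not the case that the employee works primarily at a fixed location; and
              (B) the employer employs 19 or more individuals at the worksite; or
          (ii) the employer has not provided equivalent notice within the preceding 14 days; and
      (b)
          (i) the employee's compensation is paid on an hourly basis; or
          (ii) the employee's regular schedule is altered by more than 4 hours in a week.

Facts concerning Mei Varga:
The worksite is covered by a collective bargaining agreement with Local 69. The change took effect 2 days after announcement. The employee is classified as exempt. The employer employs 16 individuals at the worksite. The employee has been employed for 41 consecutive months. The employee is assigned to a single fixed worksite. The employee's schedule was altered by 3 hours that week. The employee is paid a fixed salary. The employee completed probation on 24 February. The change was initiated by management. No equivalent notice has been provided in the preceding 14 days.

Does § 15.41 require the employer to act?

No — not required.

(a) not employee-requested — satisfied.
(b) < 5 days' notice — holds.
(i) non-exempt — not met.
(ii) not (past probation) — not met.
(c): F OR F → false.
(1) = T AND T AND F = false.
(2) no CBA — fails.
(A) not (fixed location) — fails.
(B) ≥ 19 at site — not met.
(i) = F AND F = false.
(ii) no recent notice — satisfied.
(a): F OR T → true.
(i) hourly-paid — not met.
(ii) schedule shift > 4h — not met.
So (b) is not satisfied (F OR F).
So (3) is not satisfied (T AND F).
Overall: F OR F OR F → false.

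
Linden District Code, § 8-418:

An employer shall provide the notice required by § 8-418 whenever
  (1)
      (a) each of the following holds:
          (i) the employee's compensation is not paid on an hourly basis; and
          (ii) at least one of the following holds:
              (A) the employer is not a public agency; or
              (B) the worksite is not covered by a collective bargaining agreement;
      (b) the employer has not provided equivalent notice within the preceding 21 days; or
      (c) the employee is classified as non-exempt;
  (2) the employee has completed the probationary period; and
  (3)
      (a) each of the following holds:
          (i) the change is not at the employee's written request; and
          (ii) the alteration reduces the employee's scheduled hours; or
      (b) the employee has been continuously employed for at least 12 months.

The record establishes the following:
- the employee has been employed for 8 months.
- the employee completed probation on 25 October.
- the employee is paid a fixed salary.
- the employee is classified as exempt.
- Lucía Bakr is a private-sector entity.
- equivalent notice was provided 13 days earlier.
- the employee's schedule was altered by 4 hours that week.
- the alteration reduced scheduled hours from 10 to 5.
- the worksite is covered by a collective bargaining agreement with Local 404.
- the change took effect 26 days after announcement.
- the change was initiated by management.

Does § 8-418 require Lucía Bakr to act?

Yes — required.

(i) not (hourly-paid) — satisfied.
(A) not (public agency) — satisfied.
(B) no CBA — not met.
(ii): T OR F → true.
So (a) is satisfied (T AND T).
(b) no recent notice — not met.
(c) non-exempt — not met.
(1): T OR F OR F → true.
(2) past probation — met.
(i) not employee-requested — holds.
(ii) hours reduced — satisfied.
(a): T AND T → true.
(b) tenure ≥ 12 mo. — not met.
(3) = T OR F = true.
Overall: T AND T AND T → true.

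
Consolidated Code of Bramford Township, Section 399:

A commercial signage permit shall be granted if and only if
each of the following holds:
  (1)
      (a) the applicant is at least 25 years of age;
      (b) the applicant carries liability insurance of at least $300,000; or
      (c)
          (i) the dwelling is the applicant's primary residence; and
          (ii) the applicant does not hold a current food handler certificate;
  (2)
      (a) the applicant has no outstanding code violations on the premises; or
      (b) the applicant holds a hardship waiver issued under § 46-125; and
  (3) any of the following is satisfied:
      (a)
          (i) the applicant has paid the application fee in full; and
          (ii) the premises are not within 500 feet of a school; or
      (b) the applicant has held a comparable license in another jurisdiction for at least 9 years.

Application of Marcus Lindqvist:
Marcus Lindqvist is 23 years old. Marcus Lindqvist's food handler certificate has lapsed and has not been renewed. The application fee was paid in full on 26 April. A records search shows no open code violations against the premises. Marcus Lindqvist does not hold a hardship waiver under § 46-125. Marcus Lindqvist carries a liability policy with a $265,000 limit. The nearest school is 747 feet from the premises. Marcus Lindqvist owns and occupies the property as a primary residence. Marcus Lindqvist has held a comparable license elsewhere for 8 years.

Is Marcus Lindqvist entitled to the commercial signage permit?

(a) age ≥ 25 — not satisfied.
(b) insurance ≥ $300,000 — fails.
(i) primary residence — holds.
(ii) not (food handler cert.) — satisfied.
So (c) is satisfied (T AND T).
(1): F OR F OR T → true.
(a) no code violations — met.
(b) hardship waiver — fails.
(2) = T OR F = true.
(i) fee paid — holds.
(ii) ≥500 ft from school — holds.
(a) = T AND T = true.
(b) prior license ≥ 9 yr — not satisfied.
So (3) is satisfied (T OR F).
Overall = T AND T AND T = true.

Yes — granted.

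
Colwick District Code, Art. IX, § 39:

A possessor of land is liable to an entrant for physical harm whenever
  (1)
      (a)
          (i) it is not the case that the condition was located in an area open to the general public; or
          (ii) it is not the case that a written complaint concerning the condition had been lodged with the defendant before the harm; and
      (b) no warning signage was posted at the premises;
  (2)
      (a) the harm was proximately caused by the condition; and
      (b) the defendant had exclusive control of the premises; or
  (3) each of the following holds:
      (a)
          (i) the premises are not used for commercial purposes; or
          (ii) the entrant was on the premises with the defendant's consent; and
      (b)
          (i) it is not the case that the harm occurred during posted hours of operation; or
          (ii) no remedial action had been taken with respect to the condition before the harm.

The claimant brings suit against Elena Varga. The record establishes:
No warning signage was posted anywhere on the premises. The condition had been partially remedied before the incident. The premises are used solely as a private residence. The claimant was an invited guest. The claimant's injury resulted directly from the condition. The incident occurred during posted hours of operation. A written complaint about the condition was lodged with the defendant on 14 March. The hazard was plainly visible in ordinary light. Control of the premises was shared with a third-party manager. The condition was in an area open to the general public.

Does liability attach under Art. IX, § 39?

No — not liable.

(i) not (public area) — not satisfied.
(ii) not (complaint lodged) — not met.
(a) = F OR F = false.
(b) no signage posted — holds.
(1) = F AND T = false.
(a) proximate cause — satisfied.
(b) exclusive control — not met.
So (2) is not satisfied (T AND F).
(i) not (commercial use) — satisfied.
(ii) consent to enter — met.
(a) = T OR T = true.
(i) not (during posted hours) — not met.
(ii) no remedial action — not satisfied.
(b): F OR F → false.
So (3) is not satisfied (T AND F).
So Overall is not satisfied (F OR F OR F).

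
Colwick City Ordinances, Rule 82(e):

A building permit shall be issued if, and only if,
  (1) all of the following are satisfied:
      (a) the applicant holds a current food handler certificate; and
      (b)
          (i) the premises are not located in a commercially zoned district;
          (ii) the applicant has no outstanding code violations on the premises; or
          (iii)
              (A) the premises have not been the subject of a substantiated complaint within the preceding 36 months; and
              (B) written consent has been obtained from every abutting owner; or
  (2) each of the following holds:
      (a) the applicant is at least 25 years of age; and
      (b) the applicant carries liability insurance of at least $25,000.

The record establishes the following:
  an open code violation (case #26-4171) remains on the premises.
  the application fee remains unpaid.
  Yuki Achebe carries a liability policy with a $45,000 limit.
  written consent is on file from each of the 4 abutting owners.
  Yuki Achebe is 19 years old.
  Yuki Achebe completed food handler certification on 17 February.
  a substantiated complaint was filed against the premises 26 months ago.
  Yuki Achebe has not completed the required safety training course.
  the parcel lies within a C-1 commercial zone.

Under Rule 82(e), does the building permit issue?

No — denied.

(a) food handler cert. — met.
(i) not (commercially zoned) — not met.
(ii) no code violations — not met.
(A) no complaint in 36 mo. — not met.
(B) all abutters consent — holds.
(iii): F AND T → false.
(b) = F OR F OR F = false.
(1) = T AND F = false.
(a) age ≥ 25 — fails.
(b) insurance ≥ $25,000 — satisfied.
(2): F AND T → false.
Overall: F OR F → false.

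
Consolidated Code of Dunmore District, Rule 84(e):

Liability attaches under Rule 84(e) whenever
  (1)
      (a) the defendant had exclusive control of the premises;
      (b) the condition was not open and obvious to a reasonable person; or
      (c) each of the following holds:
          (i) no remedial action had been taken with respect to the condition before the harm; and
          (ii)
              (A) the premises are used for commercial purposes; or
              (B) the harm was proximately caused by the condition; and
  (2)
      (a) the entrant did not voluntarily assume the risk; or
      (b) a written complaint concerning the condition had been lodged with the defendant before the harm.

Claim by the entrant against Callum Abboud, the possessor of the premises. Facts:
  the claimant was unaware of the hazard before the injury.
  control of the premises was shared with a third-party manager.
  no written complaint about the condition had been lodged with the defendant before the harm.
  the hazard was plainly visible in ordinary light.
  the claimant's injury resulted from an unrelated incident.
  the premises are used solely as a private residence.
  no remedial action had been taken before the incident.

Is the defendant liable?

No — not liable.

(a) exclusive control — not satisfied.
(b) not open/obvious — fails.
(i) no remedial action — satisfied.
(A) commercial use — fails.
(B) proximate cause — not met.
(ii): F OR F → false.
(c): T AND F → false.
(1): F OR F OR F → false.
(a) no assumed risk — satisfied.
(b) complaint lodged — not met.
So (2) is satisfied (T OR F).
So Overall is not satisfied (F AND T).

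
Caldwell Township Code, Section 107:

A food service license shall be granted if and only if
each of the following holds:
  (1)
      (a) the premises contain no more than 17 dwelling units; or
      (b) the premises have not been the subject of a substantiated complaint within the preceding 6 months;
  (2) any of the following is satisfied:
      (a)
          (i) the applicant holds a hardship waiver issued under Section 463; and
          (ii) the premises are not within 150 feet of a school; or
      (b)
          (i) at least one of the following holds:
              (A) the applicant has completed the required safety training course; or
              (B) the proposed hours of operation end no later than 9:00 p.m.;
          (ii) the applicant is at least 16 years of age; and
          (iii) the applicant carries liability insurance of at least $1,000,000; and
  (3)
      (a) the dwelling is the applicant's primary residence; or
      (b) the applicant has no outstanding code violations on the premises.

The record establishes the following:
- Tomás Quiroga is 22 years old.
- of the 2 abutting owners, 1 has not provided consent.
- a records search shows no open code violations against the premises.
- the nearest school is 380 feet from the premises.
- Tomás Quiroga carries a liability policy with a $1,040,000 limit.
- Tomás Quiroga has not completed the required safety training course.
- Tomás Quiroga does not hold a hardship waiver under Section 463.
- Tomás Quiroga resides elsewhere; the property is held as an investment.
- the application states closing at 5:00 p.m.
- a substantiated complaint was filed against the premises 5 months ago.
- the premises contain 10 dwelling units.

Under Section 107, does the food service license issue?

Yes — granted.

(a) ≤ 17 units — holds.
(b) no complaint in 6 mo. — fails.
So (1) is satisfied (T OR F).
(i) hardship waiver — fails.
(ii) ≥150 ft from school — met.
(a): F AND T → false.
(A) safety training — fails.
(B) closes by 9 p.m. — satisfied.
(i) = F OR T = true.
(ii) age ≥ 16 — met.
(iii) insurance ≥ $1,000,000 — met.
(b) = T AND T AND T = true.
So (2) is satisfied (F OR T).
(a) primary residence — not satisfied.
(b) no code violations — satisfied.
So (3) is satisfied (F OR T).
Overall: T AND T AND T → true.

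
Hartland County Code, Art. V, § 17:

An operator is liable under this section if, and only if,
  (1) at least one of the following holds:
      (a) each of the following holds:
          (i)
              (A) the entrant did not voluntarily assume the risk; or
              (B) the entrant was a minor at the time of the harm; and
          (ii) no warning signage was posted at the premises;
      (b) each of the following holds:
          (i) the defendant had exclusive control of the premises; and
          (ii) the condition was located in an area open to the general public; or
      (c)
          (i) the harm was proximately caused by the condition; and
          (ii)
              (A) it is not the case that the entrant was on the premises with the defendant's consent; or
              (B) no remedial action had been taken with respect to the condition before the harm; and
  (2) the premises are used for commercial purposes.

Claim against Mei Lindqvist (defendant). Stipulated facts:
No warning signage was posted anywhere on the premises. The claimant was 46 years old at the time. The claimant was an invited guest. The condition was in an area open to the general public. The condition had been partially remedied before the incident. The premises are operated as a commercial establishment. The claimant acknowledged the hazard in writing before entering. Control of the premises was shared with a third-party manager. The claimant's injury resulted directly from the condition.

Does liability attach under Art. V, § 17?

(A) no assumed risk — not met.
(B) entrant a minor — not satisfied.
(i): F OR F → false.
(ii) no signage posted — met.
(a) = F AND T = false.
(i) exclusive control — not met.
(ii) public area — satisfied.
So (b) is not satisfied (F AND T).
(i) proximate cause — holds.
(A) not (consent to enter) — fails.
(B) no remedial action — fails.
So (ii) is not satisfied (F OR F).
(c) = T AND F = false.
(1): F OR F OR F → false.
(2) commercial use — satisfied.
Overall: F AND T → false.

No — not liable.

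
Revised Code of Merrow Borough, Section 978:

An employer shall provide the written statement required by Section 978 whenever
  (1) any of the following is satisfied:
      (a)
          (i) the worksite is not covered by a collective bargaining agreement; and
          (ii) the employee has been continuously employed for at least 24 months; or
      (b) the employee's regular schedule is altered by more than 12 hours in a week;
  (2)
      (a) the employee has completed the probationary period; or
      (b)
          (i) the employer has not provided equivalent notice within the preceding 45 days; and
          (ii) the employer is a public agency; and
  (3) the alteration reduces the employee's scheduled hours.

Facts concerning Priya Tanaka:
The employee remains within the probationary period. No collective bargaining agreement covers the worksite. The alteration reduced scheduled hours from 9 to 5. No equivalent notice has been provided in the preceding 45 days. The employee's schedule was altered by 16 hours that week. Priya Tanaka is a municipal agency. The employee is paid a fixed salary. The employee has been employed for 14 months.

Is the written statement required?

(i) no CBA — met.
(ii) tenure ≥ 24 mo. — not satisfied.
So (a) is not satisfied (T AND F).
(b) schedule shift > 12h — satisfied.
(1) = F OR T = true.
(a) past probation — not met.
(i) no recent notice — satisfied.
(ii) public agency — holds.
(b): T AND T → true.
(2): F OR T → true.
(3) hours reduced — satisfied.
Overall = T AND T AND T = true.

Yes — required.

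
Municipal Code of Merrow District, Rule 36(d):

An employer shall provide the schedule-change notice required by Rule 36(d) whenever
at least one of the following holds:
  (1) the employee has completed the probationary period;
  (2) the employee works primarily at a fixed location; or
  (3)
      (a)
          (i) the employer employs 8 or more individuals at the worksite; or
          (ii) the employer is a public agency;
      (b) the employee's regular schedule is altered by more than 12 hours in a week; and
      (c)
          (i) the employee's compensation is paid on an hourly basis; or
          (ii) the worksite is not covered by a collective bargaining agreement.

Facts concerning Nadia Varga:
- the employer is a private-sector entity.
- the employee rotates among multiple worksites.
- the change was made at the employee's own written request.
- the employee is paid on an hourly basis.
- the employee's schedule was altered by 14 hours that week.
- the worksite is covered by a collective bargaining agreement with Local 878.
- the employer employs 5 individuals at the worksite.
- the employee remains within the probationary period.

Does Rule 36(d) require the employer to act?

No — not required.

(1) past probation — not met.
(2) fixed location — not satisfied.
(i) ≥ 8 at site — not met.
(ii) public agency — not met.
(a) = F OR F = false.
(b) schedule shift > 12h — satisfied.
(i) hourly-paid — satisfied.
(ii) no CBA — not satisfied.
(c) = T OR F = true.
So (3) is not satisfied (F AND T AND T).
Overall = F OR F OR F = false.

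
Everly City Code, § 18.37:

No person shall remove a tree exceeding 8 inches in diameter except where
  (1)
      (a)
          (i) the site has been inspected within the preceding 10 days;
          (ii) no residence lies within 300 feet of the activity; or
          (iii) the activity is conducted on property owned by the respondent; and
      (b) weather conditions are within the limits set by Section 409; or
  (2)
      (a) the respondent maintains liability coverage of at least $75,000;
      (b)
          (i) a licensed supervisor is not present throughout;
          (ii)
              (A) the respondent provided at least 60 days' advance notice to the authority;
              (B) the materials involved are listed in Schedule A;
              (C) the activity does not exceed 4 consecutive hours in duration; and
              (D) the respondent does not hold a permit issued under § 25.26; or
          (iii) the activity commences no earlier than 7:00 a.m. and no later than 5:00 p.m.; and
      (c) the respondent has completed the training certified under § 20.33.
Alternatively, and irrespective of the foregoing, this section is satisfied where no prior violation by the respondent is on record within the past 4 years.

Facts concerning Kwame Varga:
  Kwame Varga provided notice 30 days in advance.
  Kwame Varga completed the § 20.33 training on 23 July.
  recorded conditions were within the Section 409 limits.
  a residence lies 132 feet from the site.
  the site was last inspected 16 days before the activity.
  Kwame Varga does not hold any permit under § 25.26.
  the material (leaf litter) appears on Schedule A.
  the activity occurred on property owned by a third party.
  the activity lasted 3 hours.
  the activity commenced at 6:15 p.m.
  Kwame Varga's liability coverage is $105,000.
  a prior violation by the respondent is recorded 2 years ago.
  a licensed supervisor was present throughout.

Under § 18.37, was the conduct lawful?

No — unlawful.

(i) site inspected — not met.
(ii) no residence in 300 ft — not satisfied.
(iii) own property — not met.
(a) = F OR F OR F = false.
(b) weather ok — holds.
(1): F AND T → false.
(a) coverage ≥ $75,000 — satisfied.
(i) not (supervisor present) — not met.
(A) ≥60 days' notice — fails.
(B) Schedule A material — holds.
(C) ≤ 4 hrs duration — holds.
(D) not (holds permit) — satisfied.
(ii) = F AND T AND T AND T = false.
(iii) start within hours — not satisfied.
(b) = F OR F OR F = false.
(c) training certified — satisfied.
(2): T AND F AND T → false.
Overall = F OR F = false.
Exception (no prior violation) — not satisfied.
Result: main false OR exception false → false.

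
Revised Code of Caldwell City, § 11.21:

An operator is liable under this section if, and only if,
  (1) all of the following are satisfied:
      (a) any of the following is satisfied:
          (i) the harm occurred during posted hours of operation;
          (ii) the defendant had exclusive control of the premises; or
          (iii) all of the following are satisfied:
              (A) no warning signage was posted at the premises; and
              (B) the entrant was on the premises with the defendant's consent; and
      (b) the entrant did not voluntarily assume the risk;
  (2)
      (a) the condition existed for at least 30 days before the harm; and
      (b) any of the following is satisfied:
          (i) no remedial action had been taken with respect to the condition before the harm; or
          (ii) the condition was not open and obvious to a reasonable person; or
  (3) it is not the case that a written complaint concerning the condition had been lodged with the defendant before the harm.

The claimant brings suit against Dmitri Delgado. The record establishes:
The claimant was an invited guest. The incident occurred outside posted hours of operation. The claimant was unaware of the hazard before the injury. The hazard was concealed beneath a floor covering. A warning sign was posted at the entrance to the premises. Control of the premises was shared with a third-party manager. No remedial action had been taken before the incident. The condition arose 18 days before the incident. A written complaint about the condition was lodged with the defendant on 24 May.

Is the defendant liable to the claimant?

(i) during posted hours — not satisfied.
(ii) exclusive control — not satisfied.
(A) no signage posted — not satisfied.
(B) consent to enter — met.
(iii) = F AND T = false.
So (a) is not satisfied (F OR F OR F).
(b) no assumed risk — met.
(1) = F AND T = false.
(a) condition ≥30 days old — fails.
(i) no remedial action — met.
(ii) not open/obvious — satisfied.
(b): T OR T → true.
So (2) is not satisfied (F AND T).
(3) not (complaint lodged) — not satisfied.
Overall: F OR F OR F → false.

No — not liable.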